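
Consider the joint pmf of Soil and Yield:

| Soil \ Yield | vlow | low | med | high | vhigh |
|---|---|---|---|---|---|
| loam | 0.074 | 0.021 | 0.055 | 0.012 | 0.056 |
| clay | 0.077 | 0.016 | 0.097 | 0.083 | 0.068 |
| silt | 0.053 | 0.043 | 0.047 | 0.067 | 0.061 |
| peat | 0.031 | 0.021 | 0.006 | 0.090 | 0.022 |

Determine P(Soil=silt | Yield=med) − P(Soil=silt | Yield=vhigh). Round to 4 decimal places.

P(Yield=med) = 0.055 + 0.097 + 0.047 + 0.006 = 0.205; P(Soil=silt | Yield=med) = 0.047/0.205 = 0.22927.
P(Yield=vhigh) = 0.056 + 0.068 + 0.061 + 0.022 = 0.207; P(Soil=silt | Yield=vhigh) = 0.061/0.207 = 0.29469.
Difference = -0.0654.

-0.0654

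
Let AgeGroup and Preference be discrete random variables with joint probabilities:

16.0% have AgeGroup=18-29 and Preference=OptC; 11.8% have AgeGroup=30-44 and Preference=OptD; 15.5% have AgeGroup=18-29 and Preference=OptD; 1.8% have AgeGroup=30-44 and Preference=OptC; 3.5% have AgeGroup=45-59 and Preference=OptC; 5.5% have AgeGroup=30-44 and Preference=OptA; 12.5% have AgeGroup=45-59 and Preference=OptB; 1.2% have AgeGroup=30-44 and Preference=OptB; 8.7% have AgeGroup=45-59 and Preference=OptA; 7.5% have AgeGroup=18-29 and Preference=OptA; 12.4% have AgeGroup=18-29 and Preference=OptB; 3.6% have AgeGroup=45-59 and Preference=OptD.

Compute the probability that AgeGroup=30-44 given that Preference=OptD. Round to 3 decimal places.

0.382

P(Preference=OptD) = 0.155 + 0.118 + 0.036 = 0.309.
P(AgeGroup=30-44 | Preference=OptD) = 0.118/0.309 = 0.382.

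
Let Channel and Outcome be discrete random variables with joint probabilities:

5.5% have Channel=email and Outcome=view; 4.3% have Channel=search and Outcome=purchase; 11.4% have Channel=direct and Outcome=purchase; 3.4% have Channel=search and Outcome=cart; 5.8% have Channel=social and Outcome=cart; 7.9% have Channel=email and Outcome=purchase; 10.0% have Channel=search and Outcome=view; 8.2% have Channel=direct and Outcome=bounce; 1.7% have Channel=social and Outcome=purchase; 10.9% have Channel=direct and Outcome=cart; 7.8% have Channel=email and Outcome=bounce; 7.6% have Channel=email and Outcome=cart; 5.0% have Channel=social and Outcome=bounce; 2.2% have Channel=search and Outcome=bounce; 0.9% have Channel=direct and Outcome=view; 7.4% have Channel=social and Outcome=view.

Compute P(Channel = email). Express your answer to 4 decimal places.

0.2880

P(Channel=email) = 0.078 + 0.055 + 0.076 + 0.079 = 0.288.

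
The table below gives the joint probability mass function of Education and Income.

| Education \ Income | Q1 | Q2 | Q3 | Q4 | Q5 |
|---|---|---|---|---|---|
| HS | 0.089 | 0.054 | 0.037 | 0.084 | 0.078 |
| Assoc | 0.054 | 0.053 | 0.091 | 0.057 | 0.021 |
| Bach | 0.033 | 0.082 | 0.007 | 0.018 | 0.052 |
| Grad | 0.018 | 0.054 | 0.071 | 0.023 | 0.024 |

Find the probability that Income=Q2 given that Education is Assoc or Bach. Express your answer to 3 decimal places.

0.288

P(Education=Assoc) = 0.054 + 0.053 + 0.091 + 0.057 + 0.021 = 0.276.
P(Education=Bach) = 0.033 + 0.082 + 0.007 + 0.018 + 0.052 = 0.192.
P(Education ∈ {Assoc, Bach}) = 0.276 + 0.192 = 0.468; P(Income=Q2, Education ∈ {Assoc, Bach}) = 0.053 + 0.082 = 0.135.
P(Income=Q2 | Education ∈ {Assoc, Bach}) = 0.135/0.468 = 0.288.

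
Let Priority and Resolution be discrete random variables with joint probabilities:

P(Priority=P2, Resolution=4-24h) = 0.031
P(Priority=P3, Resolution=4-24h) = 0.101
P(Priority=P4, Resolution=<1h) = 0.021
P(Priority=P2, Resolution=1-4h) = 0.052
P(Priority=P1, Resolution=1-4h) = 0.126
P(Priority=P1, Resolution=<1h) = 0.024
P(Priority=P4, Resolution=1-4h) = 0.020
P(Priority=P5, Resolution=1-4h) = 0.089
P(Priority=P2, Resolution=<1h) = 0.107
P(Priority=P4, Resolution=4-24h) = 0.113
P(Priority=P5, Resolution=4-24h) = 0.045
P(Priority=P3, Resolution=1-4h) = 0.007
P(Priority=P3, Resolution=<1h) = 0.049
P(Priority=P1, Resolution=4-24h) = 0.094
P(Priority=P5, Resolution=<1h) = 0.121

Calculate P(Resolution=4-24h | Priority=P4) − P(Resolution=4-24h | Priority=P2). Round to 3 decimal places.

P(Priority=P4) = 0.021 + 0.020 + 0.113 = 0.154; P(Resolution=4-24h | Priority=P4) = 0.113/0.154 = 0.7338.
P(Priority=P2) = 0.107 + 0.052 + 0.031 = 0.190; P(Resolution=4-24h | Priority=P2) = 0.031/0.190 = 0.1632.
Difference = 0.571.

0.571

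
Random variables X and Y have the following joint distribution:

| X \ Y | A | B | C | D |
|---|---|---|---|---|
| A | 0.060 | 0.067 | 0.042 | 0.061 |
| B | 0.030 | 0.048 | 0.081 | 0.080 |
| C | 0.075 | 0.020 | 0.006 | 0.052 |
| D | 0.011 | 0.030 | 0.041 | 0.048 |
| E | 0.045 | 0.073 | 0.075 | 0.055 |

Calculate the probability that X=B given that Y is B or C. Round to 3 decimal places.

0.267

P(Y=B) = 0.067 + 0.048 + 0.020 + 0.030 + 0.073 = 0.238.
P(Y=C) = 0.042 + 0.081 + 0.006 + 0.041 + 0.075 = 0.245.
P(Y ∈ {B, C}) = 0.238 + 0.245 = 0.483; P(X=B, Y ∈ {B, C}) = 0.048 + 0.081 = 0.129.
P(X=B | Y ∈ {B, C}) = 0.129/0.483 = 0.267.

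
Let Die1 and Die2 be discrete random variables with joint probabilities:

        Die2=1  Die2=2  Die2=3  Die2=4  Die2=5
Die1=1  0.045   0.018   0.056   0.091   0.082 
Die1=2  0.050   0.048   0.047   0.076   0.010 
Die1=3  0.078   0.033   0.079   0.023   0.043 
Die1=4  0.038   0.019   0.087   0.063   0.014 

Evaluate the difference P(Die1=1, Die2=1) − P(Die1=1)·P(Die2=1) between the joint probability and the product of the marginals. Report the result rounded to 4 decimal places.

-0.0166

P(Die1=1) = 0.045 + 0.018 + 0.056 + 0.091 + 0.082 = 0.292.
P(Die2=1) = 0.045 + 0.050 + 0.078 + 0.038 = 0.211.
P(Die1=1, Die2=1) − P(Die1=1)P(Die2=1) = 0.045 − 0.292×0.211 = -0.0166.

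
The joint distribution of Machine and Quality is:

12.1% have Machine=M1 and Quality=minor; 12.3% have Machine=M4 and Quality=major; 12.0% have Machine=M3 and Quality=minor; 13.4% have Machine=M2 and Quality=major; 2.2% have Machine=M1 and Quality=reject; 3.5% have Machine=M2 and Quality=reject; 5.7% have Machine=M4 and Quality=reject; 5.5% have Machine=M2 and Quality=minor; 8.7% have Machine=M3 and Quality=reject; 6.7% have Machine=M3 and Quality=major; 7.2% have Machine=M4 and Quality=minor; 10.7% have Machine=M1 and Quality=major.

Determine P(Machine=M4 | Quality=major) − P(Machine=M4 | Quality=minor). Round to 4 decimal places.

P(Quality=major) = 0.107 + 0.134 + 0.067 + 0.123 = 0.431; P(Machine=M4 | Quality=major) = 0.123/0.431 = 0.28538.
P(Quality=minor) = 0.121 + 0.055 + 0.120 + 0.072 = 0.368; P(Machine=M4 | Quality=minor) = 0.072/0.368 = 0.19565.
Difference = 0.0897.

0.0897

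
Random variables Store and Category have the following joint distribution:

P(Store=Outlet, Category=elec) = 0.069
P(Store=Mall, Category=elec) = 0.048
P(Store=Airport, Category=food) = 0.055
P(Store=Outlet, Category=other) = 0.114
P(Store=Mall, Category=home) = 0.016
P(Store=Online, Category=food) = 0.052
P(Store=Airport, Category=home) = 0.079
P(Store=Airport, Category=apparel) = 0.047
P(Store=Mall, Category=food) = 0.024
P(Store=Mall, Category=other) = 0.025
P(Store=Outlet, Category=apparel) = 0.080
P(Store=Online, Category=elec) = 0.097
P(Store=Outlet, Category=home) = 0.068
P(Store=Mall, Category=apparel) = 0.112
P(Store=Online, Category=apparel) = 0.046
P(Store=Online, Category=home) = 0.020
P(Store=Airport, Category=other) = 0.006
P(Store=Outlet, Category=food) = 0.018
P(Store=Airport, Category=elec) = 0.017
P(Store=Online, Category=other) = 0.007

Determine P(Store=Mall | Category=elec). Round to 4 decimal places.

0.2078

P(Category=elec) = 0.048 + 0.017 + 0.069 + 0.097 = 0.231.
P(Store=Mall | Category=elec) = 0.048/0.231 = 0.2078.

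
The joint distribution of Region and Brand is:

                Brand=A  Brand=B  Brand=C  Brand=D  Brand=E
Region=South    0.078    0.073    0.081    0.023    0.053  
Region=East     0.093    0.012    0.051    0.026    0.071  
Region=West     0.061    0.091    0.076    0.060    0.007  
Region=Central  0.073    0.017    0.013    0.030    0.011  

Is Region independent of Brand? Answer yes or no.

no

P(Region=East) = 0.253 and P(Brand=B) = 0.193, so their product is 0.04883, but P(Region=East, Brand=B) = 0.012. Since these differ, Region and Brand are not independent.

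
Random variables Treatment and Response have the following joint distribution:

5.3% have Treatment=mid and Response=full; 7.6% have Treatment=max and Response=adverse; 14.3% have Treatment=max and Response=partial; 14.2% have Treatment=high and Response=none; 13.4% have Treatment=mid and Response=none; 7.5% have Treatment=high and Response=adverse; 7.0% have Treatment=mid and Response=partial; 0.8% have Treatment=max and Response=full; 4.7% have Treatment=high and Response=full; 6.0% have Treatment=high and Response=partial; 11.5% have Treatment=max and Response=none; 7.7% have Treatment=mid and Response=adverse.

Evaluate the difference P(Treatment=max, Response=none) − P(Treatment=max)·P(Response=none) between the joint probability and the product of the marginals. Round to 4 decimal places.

P(Treatment=max) = 0.115 + 0.143 + 0.008 + 0.076 = 0.342.
P(Response=none) = 0.134 + 0.142 + 0.115 = 0.391.
P(Treatment=max, Response=none) − P(Treatment=max)P(Response=none) = 0.115 − 0.342×0.391 = -0.0187.

-0.0187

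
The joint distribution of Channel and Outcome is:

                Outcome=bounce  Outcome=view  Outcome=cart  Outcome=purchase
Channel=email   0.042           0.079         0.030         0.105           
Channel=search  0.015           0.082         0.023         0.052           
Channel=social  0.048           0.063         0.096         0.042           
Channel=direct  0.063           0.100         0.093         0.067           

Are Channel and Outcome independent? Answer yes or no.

P(Channel=email) = 0.256 and P(Outcome=purchase) = 0.266, so their product is 0.06810, but P(Channel=email, Outcome=purchase) = 0.105. Since these differ, Channel and Outcome are not independent.

no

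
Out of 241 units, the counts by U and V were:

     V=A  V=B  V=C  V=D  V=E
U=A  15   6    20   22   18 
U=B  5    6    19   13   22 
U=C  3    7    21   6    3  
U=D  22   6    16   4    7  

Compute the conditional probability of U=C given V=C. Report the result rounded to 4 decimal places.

Total with V=C: 20 + 19 + 21 + 16 = 76.
P(U=C | V=C) = 21/76 = 0.2763.

0.2763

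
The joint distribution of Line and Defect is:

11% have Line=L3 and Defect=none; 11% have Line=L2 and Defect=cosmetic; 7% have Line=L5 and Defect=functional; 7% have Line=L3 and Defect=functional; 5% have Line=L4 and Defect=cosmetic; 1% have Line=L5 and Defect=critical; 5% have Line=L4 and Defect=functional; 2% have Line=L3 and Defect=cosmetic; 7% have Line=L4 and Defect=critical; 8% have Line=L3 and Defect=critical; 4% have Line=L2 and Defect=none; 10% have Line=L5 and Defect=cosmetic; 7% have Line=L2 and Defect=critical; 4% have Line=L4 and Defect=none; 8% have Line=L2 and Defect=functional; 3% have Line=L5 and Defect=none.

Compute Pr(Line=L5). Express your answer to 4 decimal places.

0.2100

P(Line=L5) = 0.03 + 0.10 + 0.07 + 0.01 = 0.21.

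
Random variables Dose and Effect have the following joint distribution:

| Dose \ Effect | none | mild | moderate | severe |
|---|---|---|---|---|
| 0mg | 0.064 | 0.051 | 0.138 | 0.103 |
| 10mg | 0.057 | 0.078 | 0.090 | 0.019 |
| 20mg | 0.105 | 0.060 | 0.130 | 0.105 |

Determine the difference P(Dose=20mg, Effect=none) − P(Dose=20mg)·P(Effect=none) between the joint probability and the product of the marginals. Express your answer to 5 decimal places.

0.01460

P(Dose=20mg) = 0.105 + 0.060 + 0.130 + 0.105 = 0.400.
P(Effect=none) = 0.064 + 0.057 + 0.105 = 0.226.
P(Dose=20mg, Effect=none) − P(Dose=20mg)P(Effect=none) = 0.105 − 0.400×0.226 = 0.01460.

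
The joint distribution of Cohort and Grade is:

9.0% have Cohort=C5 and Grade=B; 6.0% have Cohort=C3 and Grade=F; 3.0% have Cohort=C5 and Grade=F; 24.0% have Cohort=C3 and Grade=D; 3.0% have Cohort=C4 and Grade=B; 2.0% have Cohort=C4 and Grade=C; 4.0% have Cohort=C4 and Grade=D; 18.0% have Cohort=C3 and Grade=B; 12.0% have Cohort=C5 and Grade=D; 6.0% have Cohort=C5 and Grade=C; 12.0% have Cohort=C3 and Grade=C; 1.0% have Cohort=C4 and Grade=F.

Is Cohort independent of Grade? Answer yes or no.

Every cell satisfies P(Cohort,Grade) = P(Cohort)·P(Grade). For instance P(Cohort=C4) = 0.100, P(Grade=D) = 0.400, and 0.100×0.400 = 0.040 matches the joint entry. So Cohort and Grade are independent.

yes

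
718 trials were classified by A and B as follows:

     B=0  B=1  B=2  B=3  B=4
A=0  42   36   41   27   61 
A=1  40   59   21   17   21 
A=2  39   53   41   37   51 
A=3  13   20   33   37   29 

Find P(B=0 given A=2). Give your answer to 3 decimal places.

Total with A=2: 39 + 53 + 41 + 37 + 51 = 221.
P(B=0 | A=2) = 39/221 = 0.176.

0.176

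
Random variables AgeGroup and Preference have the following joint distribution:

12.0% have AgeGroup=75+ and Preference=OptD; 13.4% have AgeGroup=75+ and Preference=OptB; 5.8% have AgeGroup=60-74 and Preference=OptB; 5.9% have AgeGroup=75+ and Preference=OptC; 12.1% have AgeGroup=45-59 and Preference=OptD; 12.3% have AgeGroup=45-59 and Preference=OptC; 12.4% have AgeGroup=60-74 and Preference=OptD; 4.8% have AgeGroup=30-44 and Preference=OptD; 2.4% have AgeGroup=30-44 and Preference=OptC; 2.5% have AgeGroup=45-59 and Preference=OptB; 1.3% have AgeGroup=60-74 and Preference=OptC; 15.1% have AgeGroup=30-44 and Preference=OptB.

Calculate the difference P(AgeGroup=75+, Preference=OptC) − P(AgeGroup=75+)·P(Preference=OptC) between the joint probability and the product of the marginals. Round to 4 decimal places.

-0.0095

P(AgeGroup=75+) = 0.134 + 0.059 + 0.120 = 0.313.
P(Preference=OptC) = 0.024 + 0.123 + 0.013 + 0.059 = 0.219.
P(AgeGroup=75+, Preference=OptC) − P(AgeGroup=75+)P(Preference=OptC) = 0.059 − 0.313×0.219 = -0.0095.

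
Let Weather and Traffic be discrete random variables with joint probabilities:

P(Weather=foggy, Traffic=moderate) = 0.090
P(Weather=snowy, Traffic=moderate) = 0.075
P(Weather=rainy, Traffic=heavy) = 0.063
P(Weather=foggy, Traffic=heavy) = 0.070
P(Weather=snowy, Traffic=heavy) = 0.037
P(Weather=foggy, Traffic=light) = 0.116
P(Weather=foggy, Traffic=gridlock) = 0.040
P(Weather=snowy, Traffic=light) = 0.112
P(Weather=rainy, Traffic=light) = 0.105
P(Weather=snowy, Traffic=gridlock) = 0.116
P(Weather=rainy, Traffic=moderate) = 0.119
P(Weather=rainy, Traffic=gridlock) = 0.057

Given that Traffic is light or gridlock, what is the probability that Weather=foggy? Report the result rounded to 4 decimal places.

0.2857

P(Traffic=light) = 0.105 + 0.112 + 0.116 = 0.333.
P(Traffic=gridlock) = 0.057 + 0.116 + 0.040 = 0.213.
P(Traffic ∈ {light, gridlock}) = 0.333 + 0.213 = 0.546; P(Weather=foggy, Traffic ∈ {light, gridlock}) = 0.116 + 0.040 = 0.156.
P(Weather=foggy | Traffic ∈ {light, gridlock}) = 0.156/0.546 = 0.2857.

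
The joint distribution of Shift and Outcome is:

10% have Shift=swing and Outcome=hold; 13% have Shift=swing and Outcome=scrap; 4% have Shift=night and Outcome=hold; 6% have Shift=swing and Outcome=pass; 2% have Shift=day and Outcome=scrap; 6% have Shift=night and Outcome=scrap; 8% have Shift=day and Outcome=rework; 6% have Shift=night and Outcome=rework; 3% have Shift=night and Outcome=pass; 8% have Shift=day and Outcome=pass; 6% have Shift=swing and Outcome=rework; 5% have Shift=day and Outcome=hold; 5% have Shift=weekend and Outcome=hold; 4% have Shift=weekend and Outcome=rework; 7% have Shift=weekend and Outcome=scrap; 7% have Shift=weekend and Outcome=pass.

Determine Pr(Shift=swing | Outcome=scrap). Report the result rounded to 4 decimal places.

P(Outcome=scrap) = 0.02 + 0.13 + 0.06 + 0.07 = 0.28.
P(Shift=swing | Outcome=scrap) = 0.13/0.28 = 0.4643.

0.4643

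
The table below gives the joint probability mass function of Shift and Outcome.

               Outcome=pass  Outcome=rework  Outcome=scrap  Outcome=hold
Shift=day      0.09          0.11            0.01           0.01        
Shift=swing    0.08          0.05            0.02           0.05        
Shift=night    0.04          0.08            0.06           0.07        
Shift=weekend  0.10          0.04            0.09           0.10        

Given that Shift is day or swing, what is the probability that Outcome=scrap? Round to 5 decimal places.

0.07143

P(Shift=day) = 0.09 + 0.11 + 0.01 + 0.01 = 0.22.
P(Shift=swing) = 0.08 + 0.05 + 0.02 + 0.05 = 0.20.
P(Shift ∈ {day, swing}) = 0.22 + 0.20 = 0.42; P(Outcome=scrap, Shift ∈ {day, swing}) = 0.01 + 0.02 = 0.03.
P(Outcome=scrap | Shift ∈ {day, swing}) = 0.03/0.42 = 0.07143.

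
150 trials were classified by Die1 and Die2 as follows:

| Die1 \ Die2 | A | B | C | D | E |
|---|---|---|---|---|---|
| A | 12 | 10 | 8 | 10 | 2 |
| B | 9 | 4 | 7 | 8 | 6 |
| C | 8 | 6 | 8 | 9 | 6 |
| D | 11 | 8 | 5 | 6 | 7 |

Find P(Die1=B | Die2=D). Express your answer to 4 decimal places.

0.2424

Total with Die2=D: 10 + 8 + 9 + 6 = 33.
P(Die1=B | Die2=D) = 8/33 = 0.2424.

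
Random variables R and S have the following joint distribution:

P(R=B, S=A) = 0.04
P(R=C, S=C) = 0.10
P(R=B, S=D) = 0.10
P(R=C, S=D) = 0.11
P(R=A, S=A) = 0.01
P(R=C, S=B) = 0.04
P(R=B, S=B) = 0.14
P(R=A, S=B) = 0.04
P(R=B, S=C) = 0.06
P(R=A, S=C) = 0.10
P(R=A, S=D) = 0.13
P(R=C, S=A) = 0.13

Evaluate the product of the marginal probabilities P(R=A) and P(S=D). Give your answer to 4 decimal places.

0.0952

P(R=A) = 0.01 + 0.04 + 0.10 + 0.13 = 0.28.
P(S=D) = 0.13 + 0.10 + 0.11 = 0.34.
Product: 0.28 × 0.34 = 0.0952.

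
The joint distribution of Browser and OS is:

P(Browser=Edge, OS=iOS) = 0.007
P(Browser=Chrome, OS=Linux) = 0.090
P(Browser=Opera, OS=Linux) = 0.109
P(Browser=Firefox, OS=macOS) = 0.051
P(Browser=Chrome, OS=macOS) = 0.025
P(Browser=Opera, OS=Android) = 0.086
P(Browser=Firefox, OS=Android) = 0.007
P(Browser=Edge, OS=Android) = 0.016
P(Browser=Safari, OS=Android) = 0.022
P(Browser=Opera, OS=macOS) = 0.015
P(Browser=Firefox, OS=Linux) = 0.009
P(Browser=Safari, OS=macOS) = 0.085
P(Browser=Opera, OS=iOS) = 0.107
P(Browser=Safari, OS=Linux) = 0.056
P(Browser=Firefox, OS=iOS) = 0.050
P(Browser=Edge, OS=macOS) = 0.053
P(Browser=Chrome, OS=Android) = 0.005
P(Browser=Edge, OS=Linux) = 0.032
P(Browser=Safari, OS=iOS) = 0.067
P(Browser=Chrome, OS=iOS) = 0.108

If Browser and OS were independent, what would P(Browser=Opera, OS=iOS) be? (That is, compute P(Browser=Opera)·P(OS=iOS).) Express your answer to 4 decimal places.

P(Browser=Opera) = 0.015 + 0.109 + 0.107 + 0.086 = 0.317.
P(OS=iOS) = 0.108 + 0.050 + 0.067 + 0.007 + 0.107 = 0.339.
Product: 0.317 × 0.339 = 0.1075.

0.1075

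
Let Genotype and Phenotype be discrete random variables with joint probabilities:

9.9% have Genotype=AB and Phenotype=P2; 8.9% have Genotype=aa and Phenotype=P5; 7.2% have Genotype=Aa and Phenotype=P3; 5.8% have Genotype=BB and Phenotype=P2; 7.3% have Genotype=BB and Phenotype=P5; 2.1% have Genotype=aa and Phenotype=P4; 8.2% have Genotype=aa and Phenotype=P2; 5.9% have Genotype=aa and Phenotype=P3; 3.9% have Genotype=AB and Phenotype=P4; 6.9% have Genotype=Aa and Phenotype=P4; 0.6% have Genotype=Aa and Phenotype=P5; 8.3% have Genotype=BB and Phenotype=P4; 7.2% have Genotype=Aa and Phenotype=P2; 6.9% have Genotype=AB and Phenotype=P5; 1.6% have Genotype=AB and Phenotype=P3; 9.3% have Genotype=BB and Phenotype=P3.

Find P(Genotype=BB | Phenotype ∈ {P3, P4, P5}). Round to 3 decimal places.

0.361

P(Phenotype=P3) = 0.072 + 0.059 + 0.016 + 0.093 = 0.240.
P(Phenotype=P4) = 0.069 + 0.021 + 0.039 + 0.083 = 0.212.
P(Phenotype=P5) = 0.006 + 0.089 + 0.069 + 0.073 = 0.237.
P(Phenotype ∈ {P3, P4, P5}) = 0.240 + 0.212 + 0.237 = 0.689; P(Genotype=BB, Phenotype ∈ {P3, P4, P5}) = 0.093 + 0.083 + 0.073 = 0.249.
P(Genotype=BB | Phenotype ∈ {P3, P4, P5}) = 0.249/0.689 = 0.361.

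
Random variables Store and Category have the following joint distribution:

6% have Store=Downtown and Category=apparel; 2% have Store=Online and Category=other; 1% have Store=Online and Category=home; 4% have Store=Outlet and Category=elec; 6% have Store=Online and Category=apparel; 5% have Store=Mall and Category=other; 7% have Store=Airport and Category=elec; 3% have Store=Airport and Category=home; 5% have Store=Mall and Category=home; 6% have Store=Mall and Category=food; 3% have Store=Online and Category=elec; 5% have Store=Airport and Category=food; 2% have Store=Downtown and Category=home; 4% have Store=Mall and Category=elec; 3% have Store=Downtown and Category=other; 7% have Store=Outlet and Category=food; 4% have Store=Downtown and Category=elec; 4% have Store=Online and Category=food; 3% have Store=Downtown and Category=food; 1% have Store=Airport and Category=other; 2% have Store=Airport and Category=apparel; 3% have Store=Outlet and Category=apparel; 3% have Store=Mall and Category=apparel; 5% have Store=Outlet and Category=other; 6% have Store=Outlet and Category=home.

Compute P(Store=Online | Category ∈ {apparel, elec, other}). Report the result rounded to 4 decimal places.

P(Category=apparel) = 0.06 + 0.03 + 0.02 + 0.03 + 0.06 = 0.20.
P(Category=elec) = 0.04 + 0.04 + 0.07 + 0.04 + 0.03 = 0.22.
P(Category=other) = 0.03 + 0.05 + 0.01 + 0.05 + 0.02 = 0.16.
P(Category ∈ {apparel, elec, other}) = 0.20 + 0.22 + 0.16 = 0.58; P(Store=Online, Category ∈ {apparel, elec, other}) = 0.06 + 0.03 + 0.02 = 0.11.
P(Store=Online | Category ∈ {apparel, elec, other}) = 0.11/0.58 = 0.1897.

0.1897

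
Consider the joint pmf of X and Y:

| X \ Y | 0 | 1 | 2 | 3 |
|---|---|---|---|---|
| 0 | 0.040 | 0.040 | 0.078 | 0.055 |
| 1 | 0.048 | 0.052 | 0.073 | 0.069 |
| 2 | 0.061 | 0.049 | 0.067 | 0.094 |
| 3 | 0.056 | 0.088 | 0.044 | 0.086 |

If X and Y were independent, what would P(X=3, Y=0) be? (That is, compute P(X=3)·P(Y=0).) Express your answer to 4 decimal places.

0.0562

P(X=3) = 0.056 + 0.088 + 0.044 + 0.086 = 0.274.
P(Y=0) = 0.040 + 0.048 + 0.061 + 0.056 = 0.205.
Product: 0.274 × 0.205 = 0.0562.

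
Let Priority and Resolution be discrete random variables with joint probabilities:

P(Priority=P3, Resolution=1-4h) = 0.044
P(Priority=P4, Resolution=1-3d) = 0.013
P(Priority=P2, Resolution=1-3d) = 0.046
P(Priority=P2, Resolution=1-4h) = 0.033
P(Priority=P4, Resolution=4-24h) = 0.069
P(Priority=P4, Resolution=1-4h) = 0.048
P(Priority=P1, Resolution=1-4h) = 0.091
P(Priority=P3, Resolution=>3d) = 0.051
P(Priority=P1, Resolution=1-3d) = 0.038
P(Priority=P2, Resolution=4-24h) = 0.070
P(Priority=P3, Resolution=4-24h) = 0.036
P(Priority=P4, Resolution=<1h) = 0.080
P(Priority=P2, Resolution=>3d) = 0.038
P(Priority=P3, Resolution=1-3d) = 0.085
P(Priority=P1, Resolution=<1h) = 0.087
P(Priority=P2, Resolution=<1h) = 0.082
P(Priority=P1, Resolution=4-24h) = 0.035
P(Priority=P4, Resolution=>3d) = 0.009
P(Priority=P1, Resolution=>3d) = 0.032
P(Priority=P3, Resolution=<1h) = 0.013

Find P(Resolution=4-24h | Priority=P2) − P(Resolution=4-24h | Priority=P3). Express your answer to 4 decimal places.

0.1030

P(Priority=P2) = 0.082 + 0.033 + 0.070 + 0.046 + 0.038 = 0.269; P(Resolution=4-24h | Priority=P2) = 0.070/0.269 = 0.26022.
P(Priority=P3) = 0.013 + 0.044 + 0.036 + 0.085 + 0.051 = 0.229; P(Resolution=4-24h | Priority=P3) = 0.036/0.229 = 0.15721.
Difference = 0.1030.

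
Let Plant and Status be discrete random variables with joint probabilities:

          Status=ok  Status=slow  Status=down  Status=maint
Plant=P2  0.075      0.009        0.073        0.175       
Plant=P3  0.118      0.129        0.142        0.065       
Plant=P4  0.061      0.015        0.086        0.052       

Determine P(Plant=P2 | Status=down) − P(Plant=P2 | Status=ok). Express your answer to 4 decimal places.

-0.0528

P(Status=down) = 0.073 + 0.142 + 0.086 = 0.301; P(Plant=P2 | Status=down) = 0.073/0.301 = 0.24252.
P(Status=ok) = 0.075 + 0.118 + 0.061 = 0.254; P(Plant=P2 | Status=ok) = 0.075/0.254 = 0.29528.
Difference = -0.0528.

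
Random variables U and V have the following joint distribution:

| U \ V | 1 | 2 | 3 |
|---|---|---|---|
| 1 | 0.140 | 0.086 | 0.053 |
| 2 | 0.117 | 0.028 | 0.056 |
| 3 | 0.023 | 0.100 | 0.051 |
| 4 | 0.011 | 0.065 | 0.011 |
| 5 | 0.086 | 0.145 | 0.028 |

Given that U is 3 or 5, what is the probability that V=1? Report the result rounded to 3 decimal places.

P(U=3) = 0.023 + 0.100 + 0.051 = 0.174.
P(U=5) = 0.086 + 0.145 + 0.028 = 0.259.
P(U ∈ {3, 5}) = 0.174 + 0.259 = 0.433; P(V=1, U ∈ {3, 5}) = 0.023 + 0.086 = 0.109.
P(V=1 | U ∈ {3, 5}) = 0.109/0.433 = 0.252.

0.252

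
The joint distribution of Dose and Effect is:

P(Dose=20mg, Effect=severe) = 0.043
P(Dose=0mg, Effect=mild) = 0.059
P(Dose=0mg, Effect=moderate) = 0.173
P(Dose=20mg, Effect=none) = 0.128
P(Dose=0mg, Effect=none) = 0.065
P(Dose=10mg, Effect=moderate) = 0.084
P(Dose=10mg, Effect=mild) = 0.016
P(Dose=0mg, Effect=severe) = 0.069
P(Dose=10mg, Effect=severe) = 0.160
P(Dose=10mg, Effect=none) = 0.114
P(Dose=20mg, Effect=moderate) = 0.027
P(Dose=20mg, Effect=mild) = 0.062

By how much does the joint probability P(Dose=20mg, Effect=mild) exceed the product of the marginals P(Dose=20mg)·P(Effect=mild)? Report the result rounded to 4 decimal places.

0.0264

P(Dose=20mg) = 0.128 + 0.062 + 0.027 + 0.043 = 0.260.
P(Effect=mild) = 0.059 + 0.016 + 0.062 = 0.137.
P(Dose=20mg, Effect=mild) − P(Dose=20mg)P(Effect=mild) = 0.062 − 0.260×0.137 = 0.0264.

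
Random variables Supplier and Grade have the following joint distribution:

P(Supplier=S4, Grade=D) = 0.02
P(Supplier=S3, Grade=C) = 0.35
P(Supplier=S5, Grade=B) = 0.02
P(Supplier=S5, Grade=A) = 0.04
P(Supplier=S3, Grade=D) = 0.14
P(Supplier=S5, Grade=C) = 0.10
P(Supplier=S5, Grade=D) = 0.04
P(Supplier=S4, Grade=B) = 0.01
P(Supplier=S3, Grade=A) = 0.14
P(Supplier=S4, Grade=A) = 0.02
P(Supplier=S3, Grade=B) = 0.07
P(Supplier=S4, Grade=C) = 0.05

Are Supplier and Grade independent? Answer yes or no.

Every cell satisfies P(Supplier,Grade) = P(Supplier)·P(Grade). For instance P(Supplier=S5) = 0.20, P(Grade=C) = 0.50, and 0.20×0.50 = 0.10 matches the joint entry. So Supplier and Grade are independent.

yes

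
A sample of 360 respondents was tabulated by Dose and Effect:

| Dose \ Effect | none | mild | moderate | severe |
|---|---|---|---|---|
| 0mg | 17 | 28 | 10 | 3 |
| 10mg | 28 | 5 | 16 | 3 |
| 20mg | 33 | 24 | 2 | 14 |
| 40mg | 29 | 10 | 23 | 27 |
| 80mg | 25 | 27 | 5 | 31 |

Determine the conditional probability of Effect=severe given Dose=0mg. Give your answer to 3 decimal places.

Total with Dose=0mg: 17 + 28 + 10 + 3 = 58.
P(Effect=severe | Dose=0mg) = 3/58 = 0.052.

0.052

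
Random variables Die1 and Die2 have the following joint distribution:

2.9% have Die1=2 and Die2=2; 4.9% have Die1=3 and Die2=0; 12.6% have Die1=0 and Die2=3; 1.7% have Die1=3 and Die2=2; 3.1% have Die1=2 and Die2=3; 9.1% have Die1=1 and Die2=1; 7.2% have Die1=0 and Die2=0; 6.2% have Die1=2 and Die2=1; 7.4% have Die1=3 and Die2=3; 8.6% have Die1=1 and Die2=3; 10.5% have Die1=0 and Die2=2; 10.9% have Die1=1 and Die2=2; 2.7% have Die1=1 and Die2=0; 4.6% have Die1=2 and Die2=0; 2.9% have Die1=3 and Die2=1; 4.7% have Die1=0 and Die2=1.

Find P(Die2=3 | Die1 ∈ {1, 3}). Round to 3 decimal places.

P(Die1=1) = 0.027 + 0.091 + 0.109 + 0.086 = 0.313.
P(Die1=3) = 0.049 + 0.029 + 0.017 + 0.074 = 0.169.
P(Die1 ∈ {1, 3}) = 0.313 + 0.169 = 0.482; P(Die2=3, Die1 ∈ {1, 3}) = 0.086 + 0.074 = 0.160.
P(Die2=3 | Die1 ∈ {1, 3}) = 0.160/0.482 = 0.332.

0.332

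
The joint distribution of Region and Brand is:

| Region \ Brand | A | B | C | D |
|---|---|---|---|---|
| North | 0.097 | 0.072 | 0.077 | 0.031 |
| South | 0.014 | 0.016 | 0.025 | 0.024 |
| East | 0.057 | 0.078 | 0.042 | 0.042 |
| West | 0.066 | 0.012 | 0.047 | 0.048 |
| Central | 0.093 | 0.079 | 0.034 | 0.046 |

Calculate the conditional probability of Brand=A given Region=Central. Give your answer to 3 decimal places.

P(Region=Central) = 0.093 + 0.079 + 0.034 + 0.046 = 0.252.
P(Brand=A | Region=Central) = 0.093/0.252 = 0.369.

0.369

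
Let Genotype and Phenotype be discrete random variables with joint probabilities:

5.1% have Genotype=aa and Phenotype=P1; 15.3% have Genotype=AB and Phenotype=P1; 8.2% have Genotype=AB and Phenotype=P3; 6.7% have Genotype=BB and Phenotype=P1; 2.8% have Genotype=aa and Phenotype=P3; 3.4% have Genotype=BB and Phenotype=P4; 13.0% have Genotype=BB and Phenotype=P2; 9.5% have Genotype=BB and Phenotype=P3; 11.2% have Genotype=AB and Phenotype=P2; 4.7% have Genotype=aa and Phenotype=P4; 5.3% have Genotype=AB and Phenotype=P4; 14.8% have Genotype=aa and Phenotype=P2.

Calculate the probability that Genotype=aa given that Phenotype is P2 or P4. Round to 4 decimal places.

P(Phenotype=P2) = 0.148 + 0.112 + 0.130 = 0.390.
P(Phenotype=P4) = 0.047 + 0.053 + 0.034 = 0.134.
P(Phenotype ∈ {P2, P4}) = 0.390 + 0.134 = 0.524; P(Genotype=aa, Phenotype ∈ {P2, P4}) = 0.148 + 0.047 = 0.195.
P(Genotype=aa | Phenotype ∈ {P2, P4}) = 0.195/0.524 = 0.3721.

0.3721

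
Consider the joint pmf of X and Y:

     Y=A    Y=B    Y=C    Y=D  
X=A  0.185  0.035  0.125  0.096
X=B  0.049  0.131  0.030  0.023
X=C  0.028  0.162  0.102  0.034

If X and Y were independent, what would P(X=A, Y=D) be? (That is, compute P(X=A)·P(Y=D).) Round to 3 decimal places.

P(X=A) = 0.185 + 0.035 + 0.125 + 0.096 = 0.441.
P(Y=D) = 0.096 + 0.023 + 0.034 = 0.153.
Product: 0.441 × 0.153 = 0.067.

0.067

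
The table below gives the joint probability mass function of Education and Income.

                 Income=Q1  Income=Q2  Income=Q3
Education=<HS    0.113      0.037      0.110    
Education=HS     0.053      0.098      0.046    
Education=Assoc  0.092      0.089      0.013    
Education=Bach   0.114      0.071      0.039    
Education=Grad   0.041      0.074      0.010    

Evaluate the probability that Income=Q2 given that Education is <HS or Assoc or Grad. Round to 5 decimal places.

P(Education=<HS) = 0.113 + 0.037 + 0.110 = 0.260.
P(Education=Assoc) = 0.092 + 0.089 + 0.013 = 0.194.
P(Education=Grad) = 0.041 + 0.074 + 0.010 = 0.125.
P(Education ∈ {<HS, Assoc, Grad}) = 0.260 + 0.194 + 0.125 = 0.579; P(Income=Q2, Education ∈ {<HS, Assoc, Grad}) = 0.037 + 0.089 + 0.074 = 0.200.
P(Income=Q2 | Education ∈ {<HS, Assoc, Grad}) = 0.200/0.579 = 0.34542.

0.34542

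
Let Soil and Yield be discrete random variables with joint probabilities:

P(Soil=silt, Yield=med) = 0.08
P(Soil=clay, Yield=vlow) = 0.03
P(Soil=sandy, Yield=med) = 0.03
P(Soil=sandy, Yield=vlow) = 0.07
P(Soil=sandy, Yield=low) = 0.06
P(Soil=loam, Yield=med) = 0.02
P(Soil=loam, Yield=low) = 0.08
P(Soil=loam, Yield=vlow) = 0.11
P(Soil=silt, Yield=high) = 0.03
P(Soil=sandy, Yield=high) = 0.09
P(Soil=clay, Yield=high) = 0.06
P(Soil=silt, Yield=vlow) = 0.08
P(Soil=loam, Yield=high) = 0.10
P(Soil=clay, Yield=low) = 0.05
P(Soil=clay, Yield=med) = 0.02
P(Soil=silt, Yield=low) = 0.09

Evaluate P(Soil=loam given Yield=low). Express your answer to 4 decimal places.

P(Yield=low) = 0.06 + 0.08 + 0.05 + 0.09 = 0.28.
P(Soil=loam | Yield=low) = 0.08/0.28 = 0.2857.

0.2857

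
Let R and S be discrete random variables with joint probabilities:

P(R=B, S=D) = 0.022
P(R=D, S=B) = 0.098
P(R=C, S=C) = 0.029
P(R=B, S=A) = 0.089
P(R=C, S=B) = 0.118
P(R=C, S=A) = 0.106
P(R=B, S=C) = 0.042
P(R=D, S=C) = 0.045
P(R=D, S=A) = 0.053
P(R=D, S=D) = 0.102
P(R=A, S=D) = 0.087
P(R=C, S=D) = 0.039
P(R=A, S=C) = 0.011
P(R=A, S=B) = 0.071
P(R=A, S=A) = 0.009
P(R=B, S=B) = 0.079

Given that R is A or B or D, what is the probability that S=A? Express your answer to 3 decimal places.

0.213

P(R=A) = 0.009 + 0.071 + 0.011 + 0.087 = 0.178.
P(R=B) = 0.089 + 0.079 + 0.042 + 0.022 = 0.232.
P(R=D) = 0.053 + 0.098 + 0.045 + 0.102 = 0.298.
P(R ∈ {A, B, D}) = 0.178 + 0.232 + 0.298 = 0.708; P(S=A, R ∈ {A, B, D}) = 0.009 + 0.089 + 0.053 = 0.151.
P(S=A | R ∈ {A, B, D}) = 0.151/0.708 = 0.213.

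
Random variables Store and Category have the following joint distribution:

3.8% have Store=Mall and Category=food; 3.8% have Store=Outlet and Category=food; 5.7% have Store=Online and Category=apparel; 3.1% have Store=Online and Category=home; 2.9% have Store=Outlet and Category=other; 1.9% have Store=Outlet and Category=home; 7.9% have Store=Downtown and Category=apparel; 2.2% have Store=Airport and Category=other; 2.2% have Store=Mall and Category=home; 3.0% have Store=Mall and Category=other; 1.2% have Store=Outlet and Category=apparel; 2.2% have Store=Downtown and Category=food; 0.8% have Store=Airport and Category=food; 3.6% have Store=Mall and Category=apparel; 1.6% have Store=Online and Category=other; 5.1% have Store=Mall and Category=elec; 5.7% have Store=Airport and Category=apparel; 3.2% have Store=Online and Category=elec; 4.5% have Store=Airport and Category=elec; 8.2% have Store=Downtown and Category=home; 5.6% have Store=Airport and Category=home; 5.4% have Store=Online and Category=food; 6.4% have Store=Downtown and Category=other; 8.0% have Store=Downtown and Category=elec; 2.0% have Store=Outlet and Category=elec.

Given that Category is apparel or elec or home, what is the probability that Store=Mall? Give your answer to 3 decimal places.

P(Category=apparel) = 0.079 + 0.036 + 0.057 + 0.012 + 0.057 = 0.241.
P(Category=elec) = 0.080 + 0.051 + 0.045 + 0.020 + 0.032 = 0.228.
P(Category=home) = 0.082 + 0.022 + 0.056 + 0.019 + 0.031 = 0.210.
P(Category ∈ {apparel, elec, home}) = 0.241 + 0.228 + 0.210 = 0.679; P(Store=Mall, Category ∈ {apparel, elec, home}) = 0.036 + 0.051 + 0.022 = 0.109.
P(Store=Mall | Category ∈ {apparel, elec, home}) = 0.109/0.679 = 0.161.

0.161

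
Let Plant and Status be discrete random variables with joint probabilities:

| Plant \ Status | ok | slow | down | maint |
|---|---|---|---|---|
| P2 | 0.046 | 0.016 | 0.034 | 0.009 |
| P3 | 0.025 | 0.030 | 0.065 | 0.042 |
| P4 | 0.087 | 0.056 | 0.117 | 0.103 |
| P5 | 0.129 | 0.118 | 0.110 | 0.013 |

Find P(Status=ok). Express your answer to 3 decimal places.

0.287

P(Status=ok) = 0.046 + 0.025 + 0.087 + 0.129 = 0.287.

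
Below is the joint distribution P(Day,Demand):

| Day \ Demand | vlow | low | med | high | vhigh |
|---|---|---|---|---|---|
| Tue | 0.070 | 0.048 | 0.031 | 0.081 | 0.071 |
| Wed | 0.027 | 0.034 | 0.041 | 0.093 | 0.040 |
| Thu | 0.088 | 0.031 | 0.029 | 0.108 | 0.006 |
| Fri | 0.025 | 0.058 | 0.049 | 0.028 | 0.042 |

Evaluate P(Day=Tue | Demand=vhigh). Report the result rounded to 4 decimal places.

P(Demand=vhigh) = 0.071 + 0.040 + 0.006 + 0.042 = 0.159.
P(Day=Tue | Demand=vhigh) = 0.071/0.159 = 0.4465.

0.4465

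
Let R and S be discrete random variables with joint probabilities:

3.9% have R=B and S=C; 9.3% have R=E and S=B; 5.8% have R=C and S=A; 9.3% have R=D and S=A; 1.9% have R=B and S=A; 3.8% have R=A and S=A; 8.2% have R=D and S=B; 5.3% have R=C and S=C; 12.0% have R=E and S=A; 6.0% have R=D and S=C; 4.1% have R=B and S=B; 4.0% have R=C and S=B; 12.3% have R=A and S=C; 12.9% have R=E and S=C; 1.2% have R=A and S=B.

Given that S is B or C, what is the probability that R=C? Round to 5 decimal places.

0.13839

P(S=B) = 0.012 + 0.041 + 0.040 + 0.082 + 0.093 = 0.268.
P(S=C) = 0.123 + 0.039 + 0.053 + 0.060 + 0.129 = 0.404.
P(S ∈ {B, C}) = 0.268 + 0.404 = 0.672; P(R=C, S ∈ {B, C}) = 0.040 + 0.053 = 0.093.
P(R=C | S ∈ {B, C}) = 0.093/0.672 = 0.13839.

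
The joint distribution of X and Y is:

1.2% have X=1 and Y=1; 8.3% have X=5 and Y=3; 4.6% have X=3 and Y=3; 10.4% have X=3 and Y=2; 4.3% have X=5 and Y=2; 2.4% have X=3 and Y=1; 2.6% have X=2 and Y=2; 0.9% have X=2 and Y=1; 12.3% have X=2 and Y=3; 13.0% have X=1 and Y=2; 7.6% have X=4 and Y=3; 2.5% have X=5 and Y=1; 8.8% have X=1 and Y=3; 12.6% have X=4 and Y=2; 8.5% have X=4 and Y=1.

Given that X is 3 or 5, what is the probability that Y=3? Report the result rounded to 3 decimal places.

P(X=3) = 0.024 + 0.104 + 0.046 = 0.174.
P(X=5) = 0.025 + 0.043 + 0.083 = 0.151.
P(X ∈ {3, 5}) = 0.174 + 0.151 = 0.325; P(Y=3, X ∈ {3, 5}) = 0.046 + 0.083 = 0.129.
P(Y=3 | X ∈ {3, 5}) = 0.129/0.325 = 0.397.

0.397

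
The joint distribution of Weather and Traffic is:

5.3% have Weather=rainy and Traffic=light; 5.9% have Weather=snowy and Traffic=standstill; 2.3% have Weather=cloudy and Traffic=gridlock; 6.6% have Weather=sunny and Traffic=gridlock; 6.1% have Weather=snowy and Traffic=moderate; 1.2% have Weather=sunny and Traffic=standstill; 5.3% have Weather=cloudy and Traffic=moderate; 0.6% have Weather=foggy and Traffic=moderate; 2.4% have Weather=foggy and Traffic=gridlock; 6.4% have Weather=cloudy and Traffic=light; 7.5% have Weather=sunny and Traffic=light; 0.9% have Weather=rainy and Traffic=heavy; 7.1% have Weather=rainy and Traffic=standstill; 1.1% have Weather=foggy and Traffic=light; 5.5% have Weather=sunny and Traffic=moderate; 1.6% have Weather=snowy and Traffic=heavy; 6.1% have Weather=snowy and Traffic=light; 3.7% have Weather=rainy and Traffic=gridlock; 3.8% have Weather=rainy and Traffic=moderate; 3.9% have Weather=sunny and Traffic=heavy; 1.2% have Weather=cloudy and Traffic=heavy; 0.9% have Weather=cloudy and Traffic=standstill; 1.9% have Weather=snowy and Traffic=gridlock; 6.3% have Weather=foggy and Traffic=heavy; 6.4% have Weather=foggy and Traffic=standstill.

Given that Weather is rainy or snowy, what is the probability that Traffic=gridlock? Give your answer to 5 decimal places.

0.13208

P(Weather=rainy) = 0.053 + 0.038 + 0.009 + 0.037 + 0.071 = 0.208.
P(Weather=snowy) = 0.061 + 0.061 + 0.016 + 0.019 + 0.059 = 0.216.
P(Weather ∈ {rainy, snowy}) = 0.208 + 0.216 = 0.424; P(Traffic=gridlock, Weather ∈ {rainy, snowy}) = 0.037 + 0.019 = 0.056.
P(Traffic=gridlock | Weather ∈ {rainy, snowy}) = 0.056/0.424 = 0.13208.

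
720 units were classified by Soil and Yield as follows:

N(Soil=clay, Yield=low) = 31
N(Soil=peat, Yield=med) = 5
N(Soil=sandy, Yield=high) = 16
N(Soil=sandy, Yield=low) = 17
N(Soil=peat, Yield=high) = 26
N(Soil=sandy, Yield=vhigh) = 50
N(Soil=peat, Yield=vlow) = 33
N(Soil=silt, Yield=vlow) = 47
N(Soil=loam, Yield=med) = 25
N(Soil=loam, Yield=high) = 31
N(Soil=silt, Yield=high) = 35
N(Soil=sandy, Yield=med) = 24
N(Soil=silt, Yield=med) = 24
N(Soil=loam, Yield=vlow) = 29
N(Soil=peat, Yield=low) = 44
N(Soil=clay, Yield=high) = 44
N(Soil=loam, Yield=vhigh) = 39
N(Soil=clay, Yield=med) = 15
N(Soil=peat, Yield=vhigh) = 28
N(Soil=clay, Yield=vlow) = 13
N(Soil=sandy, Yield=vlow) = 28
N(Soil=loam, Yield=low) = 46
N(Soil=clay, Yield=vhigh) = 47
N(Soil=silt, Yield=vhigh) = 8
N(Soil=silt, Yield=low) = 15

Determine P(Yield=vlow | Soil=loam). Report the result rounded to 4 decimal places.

Total with Soil=loam: 29 + 46 + 25 + 31 + 39 = 170.
P(Yield=vlow | Soil=loam) = 29/170 = 0.1706.

0.1706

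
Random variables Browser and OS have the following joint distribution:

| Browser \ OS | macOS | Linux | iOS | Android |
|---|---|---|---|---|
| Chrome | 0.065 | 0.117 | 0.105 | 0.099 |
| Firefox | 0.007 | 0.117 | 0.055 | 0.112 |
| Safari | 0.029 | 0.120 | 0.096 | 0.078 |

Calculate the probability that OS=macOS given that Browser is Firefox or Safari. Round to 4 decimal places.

0.0586

P(Browser=Firefox) = 0.007 + 0.117 + 0.055 + 0.112 = 0.291.
P(Browser=Safari) = 0.029 + 0.120 + 0.096 + 0.078 = 0.323.
P(Browser ∈ {Firefox, Safari}) = 0.291 + 0.323 = 0.614; P(OS=macOS, Browser ∈ {Firefox, Safari}) = 0.007 + 0.029 = 0.036.
P(OS=macOS | Browser ∈ {Firefox, Safari}) = 0.036/0.614 = 0.0586.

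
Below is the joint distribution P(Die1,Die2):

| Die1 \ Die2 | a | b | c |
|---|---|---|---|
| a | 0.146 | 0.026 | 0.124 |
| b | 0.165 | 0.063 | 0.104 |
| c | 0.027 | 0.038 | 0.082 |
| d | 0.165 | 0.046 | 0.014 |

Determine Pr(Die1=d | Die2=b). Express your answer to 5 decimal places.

0.26590

P(Die2=b) = 0.026 + 0.063 + 0.038 + 0.046 = 0.173.
P(Die1=d | Die2=b) = 0.046/0.173 = 0.26590.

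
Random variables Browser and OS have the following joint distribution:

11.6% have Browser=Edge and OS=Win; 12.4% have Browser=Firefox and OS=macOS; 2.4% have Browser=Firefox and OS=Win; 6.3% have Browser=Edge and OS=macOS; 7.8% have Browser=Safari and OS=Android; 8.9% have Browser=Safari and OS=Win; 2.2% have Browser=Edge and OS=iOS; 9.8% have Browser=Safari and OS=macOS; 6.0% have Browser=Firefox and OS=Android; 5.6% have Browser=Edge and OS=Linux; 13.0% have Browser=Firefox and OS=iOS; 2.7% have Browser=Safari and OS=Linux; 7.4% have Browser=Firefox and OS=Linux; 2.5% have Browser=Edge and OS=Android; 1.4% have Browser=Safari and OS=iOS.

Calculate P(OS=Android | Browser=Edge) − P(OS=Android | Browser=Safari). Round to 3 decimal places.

-0.166

P(Browser=Edge) = 0.116 + 0.063 + 0.056 + 0.022 + 0.025 = 0.282; P(OS=Android | Browser=Edge) = 0.025/0.282 = 0.0887.
P(Browser=Safari) = 0.089 + 0.098 + 0.027 + 0.014 + 0.078 = 0.306; P(OS=Android | Browser=Safari) = 0.078/0.306 = 0.2549.
Difference = -0.166.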